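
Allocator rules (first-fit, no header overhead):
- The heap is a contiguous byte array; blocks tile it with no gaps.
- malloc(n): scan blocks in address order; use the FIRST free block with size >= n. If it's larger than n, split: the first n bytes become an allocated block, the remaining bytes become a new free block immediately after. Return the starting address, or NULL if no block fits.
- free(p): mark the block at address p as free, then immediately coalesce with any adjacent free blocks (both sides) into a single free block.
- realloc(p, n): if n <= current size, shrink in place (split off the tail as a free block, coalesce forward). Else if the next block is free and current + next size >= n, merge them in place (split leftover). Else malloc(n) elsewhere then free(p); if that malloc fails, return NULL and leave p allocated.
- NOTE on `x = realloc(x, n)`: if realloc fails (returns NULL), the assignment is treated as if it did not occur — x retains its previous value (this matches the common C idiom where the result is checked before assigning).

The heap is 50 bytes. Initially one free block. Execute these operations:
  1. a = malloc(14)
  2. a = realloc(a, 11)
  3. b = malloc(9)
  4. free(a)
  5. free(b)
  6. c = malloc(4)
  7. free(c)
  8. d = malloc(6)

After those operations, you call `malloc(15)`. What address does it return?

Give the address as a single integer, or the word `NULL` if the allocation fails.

Answer: 6

Derivation:
Op 1: a = malloc(14) -> a = 0; heap: [0-13 ALLOC][14-49 FREE]
Op 2: a = realloc(a, 11) -> a = 0; heap: [0-10 ALLOC][11-49 FREE]
Op 3: b = malloc(9) -> b = 11; heap: [0-10 ALLOC][11-19 ALLOC][20-49 FREE]
Op 4: free(a) -> (freed a); heap: [0-10 FREE][11-19 ALLOC][20-49 FREE]
Op 5: free(b) -> (freed b); heap: [0-49 FREE]
Op 6: c = malloc(4) -> c = 0; heap: [0-3 ALLOC][4-49 FREE]
Op 7: free(c) -> (freed c); heap: [0-49 FREE]
Op 8: d = malloc(6) -> d = 0; heap: [0-5 ALLOC][6-49 FREE]
malloc(15): first-fit scan over [0-5 ALLOC][6-49 FREE] -> 6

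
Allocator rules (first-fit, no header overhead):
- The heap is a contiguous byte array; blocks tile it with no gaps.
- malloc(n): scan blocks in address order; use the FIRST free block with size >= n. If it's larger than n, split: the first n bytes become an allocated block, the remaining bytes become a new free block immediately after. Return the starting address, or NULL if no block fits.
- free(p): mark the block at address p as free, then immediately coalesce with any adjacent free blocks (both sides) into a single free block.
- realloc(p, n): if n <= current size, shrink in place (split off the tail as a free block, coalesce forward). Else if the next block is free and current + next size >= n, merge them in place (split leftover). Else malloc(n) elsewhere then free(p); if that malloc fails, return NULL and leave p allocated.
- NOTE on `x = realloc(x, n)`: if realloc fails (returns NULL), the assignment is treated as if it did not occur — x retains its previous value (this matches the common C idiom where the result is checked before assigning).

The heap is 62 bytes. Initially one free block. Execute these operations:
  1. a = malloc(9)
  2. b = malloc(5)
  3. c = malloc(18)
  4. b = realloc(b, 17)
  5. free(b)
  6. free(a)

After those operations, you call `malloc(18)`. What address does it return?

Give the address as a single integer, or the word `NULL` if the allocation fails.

Op 1: a = malloc(9) -> a = 0; heap: [0-8 ALLOC][9-61 FREE]
Op 2: b = malloc(5) -> b = 9; heap: [0-8 ALLOC][9-13 ALLOC][14-61 FREE]
Op 3: c = malloc(18) -> c = 14; heap: [0-8 ALLOC][9-13 ALLOC][14-31 ALLOC][32-61 FREE]
Op 4: b = realloc(b, 17) -> b = 32; heap: [0-8 ALLOC][9-13 FREE][14-31 ALLOC][32-48 ALLOC][49-61 FREE]
Op 5: free(b) -> (freed b); heap: [0-8 ALLOC][9-13 FREE][14-31 ALLOC][32-61 FREE]
Op 6: free(a) -> (freed a); heap: [0-13 FREE][14-31 ALLOC][32-61 FREE]
malloc(18): first-fit scan over [0-13 FREE][14-31 ALLOC][32-61 FREE] -> 32

Answer: 32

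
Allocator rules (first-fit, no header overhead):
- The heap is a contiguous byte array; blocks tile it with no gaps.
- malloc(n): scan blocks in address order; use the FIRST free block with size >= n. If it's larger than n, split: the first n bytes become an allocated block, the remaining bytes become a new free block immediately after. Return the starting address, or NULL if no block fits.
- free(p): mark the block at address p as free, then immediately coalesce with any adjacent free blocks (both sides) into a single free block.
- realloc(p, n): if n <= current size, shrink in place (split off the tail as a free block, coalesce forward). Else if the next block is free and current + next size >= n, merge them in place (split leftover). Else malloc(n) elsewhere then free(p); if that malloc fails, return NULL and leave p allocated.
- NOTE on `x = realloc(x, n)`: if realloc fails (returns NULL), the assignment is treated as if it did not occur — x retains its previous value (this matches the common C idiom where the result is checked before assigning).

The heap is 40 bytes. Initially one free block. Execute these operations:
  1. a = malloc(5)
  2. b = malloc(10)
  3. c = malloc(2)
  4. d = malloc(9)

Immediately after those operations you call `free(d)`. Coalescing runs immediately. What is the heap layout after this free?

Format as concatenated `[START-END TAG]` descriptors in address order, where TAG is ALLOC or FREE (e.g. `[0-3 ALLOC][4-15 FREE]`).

Answer: [0-4 ALLOC][5-14 ALLOC][15-16 ALLOC][17-39 FREE]

Derivation:
Op 1: a = malloc(5) -> a = 0; heap: [0-4 ALLOC][5-39 FREE]
Op 2: b = malloc(10) -> b = 5; heap: [0-4 ALLOC][5-14 ALLOC][15-39 FREE]
Op 3: c = malloc(2) -> c = 15; heap: [0-4 ALLOC][5-14 ALLOC][15-16 ALLOC][17-39 FREE]
Op 4: d = malloc(9) -> d = 17; heap: [0-4 ALLOC][5-14 ALLOC][15-16 ALLOC][17-25 ALLOC][26-39 FREE]
free(d): d = 17 -> block [17-25 ALLOC]; mark free, coalesce with adjacent free neighbors -> [0-4 ALLOC][5-14 ALLOC][15-16 ALLOC][17-39 FREE]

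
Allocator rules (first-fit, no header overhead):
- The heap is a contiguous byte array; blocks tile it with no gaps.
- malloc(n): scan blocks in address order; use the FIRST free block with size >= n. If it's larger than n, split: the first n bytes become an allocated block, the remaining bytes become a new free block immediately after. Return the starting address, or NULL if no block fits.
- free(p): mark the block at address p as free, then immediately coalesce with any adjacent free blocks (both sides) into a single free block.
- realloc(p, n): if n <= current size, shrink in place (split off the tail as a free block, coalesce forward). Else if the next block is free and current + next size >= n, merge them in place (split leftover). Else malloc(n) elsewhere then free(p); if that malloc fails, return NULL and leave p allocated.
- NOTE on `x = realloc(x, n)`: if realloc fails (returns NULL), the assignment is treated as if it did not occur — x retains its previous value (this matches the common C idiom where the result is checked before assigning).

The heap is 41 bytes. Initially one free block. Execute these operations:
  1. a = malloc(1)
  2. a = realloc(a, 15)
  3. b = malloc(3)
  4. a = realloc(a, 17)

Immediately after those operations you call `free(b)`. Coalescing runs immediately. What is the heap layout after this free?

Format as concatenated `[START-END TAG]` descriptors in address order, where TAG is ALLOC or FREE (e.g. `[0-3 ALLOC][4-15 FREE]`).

Op 1: a = malloc(1) -> a = 0; heap: [0-0 ALLOC][1-40 FREE]
Op 2: a = realloc(a, 15) -> a = 0; heap: [0-14 ALLOC][15-40 FREE]
Op 3: b = malloc(3) -> b = 15; heap: [0-14 ALLOC][15-17 ALLOC][18-40 FREE]
Op 4: a = realloc(a, 17) -> a = 18; heap: [0-14 FREE][15-17 ALLOC][18-34 ALLOC][35-40 FREE]
free(b): b = 15 -> block [15-17 ALLOC]; mark free, coalesce with adjacent free neighbors -> [0-17 FREE][18-34 ALLOC][35-40 FREE]

Answer: [0-17 FREE][18-34 ALLOC][35-40 FREE]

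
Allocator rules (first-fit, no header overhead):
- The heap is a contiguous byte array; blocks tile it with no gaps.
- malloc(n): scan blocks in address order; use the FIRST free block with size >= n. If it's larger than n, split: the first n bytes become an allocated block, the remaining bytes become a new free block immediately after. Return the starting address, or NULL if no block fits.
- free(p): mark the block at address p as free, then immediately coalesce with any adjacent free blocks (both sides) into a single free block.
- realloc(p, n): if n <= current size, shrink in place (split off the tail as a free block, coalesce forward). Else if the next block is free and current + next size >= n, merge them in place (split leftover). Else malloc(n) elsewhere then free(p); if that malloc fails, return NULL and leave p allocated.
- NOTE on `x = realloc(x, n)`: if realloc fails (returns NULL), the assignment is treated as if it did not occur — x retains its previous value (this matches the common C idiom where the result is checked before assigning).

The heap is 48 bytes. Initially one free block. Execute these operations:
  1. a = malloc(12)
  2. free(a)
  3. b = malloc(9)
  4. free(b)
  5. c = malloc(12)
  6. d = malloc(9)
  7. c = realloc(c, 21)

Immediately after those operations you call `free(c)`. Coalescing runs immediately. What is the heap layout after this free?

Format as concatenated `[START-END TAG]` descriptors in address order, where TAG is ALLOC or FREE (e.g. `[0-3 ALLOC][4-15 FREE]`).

Op 1: a = malloc(12) -> a = 0; heap: [0-11 ALLOC][12-47 FREE]
Op 2: free(a) -> (freed a); heap: [0-47 FREE]
Op 3: b = malloc(9) -> b = 0; heap: [0-8 ALLOC][9-47 FREE]
Op 4: free(b) -> (freed b); heap: [0-47 FREE]
Op 5: c = malloc(12) -> c = 0; heap: [0-11 ALLOC][12-47 FREE]
Op 6: d = malloc(9) -> d = 12; heap: [0-11 ALLOC][12-20 ALLOC][21-47 FREE]
Op 7: c = realloc(c, 21) -> c = 21; heap: [0-11 FREE][12-20 ALLOC][21-41 ALLOC][42-47 FREE]
free(c): c = 21 -> block [21-41 ALLOC]; mark free, coalesce with adjacent free neighbors -> [0-11 FREE][12-20 ALLOC][21-47 FREE]

Answer: [0-11 FREE][12-20 ALLOC][21-47 FREE]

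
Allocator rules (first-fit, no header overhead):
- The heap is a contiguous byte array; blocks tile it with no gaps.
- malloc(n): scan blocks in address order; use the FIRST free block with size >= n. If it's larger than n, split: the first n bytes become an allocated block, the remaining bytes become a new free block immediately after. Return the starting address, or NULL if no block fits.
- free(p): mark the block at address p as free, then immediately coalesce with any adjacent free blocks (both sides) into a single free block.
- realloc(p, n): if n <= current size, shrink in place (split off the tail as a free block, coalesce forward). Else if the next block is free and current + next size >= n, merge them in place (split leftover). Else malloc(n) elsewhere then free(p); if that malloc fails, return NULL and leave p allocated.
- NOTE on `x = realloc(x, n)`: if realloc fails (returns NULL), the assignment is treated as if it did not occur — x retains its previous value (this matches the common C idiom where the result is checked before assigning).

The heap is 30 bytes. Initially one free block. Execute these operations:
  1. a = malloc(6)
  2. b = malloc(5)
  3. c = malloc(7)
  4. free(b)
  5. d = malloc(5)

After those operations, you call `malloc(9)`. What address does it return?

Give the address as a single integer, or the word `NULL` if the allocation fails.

Op 1: a = malloc(6) -> a = 0; heap: [0-5 ALLOC][6-29 FREE]
Op 2: b = malloc(5) -> b = 6; heap: [0-5 ALLOC][6-10 ALLOC][11-29 FREE]
Op 3: c = malloc(7) -> c = 11; heap: [0-5 ALLOC][6-10 ALLOC][11-17 ALLOC][18-29 FREE]
Op 4: free(b) -> (freed b); heap: [0-5 ALLOC][6-10 FREE][11-17 ALLOC][18-29 FREE]
Op 5: d = malloc(5) -> d = 6; heap: [0-5 ALLOC][6-10 ALLOC][11-17 ALLOC][18-29 FREE]
malloc(9): first-fit scan over [0-5 ALLOC][6-10 ALLOC][11-17 ALLOC][18-29 FREE] -> 18

Answer: 18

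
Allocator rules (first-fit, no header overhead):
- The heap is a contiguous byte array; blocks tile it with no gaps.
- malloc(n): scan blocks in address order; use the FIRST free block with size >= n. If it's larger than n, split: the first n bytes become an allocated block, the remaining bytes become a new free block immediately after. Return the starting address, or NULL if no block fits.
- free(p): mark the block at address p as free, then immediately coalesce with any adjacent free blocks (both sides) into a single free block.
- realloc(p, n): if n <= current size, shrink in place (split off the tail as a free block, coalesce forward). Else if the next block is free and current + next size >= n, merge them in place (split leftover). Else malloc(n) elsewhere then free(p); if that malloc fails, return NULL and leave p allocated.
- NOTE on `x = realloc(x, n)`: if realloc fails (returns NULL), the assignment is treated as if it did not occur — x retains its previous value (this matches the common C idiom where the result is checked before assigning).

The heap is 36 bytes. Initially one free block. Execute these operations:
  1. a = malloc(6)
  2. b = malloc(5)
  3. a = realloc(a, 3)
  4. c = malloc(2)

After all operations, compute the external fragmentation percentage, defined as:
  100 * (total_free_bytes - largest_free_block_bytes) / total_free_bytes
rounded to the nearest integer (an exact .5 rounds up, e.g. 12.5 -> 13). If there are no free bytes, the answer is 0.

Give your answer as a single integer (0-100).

Answer: 4

Derivation:
Op 1: a = malloc(6) -> a = 0; heap: [0-5 ALLOC][6-35 FREE]
Op 2: b = malloc(5) -> b = 6; heap: [0-5 ALLOC][6-10 ALLOC][11-35 FREE]
Op 3: a = realloc(a, 3) -> a = 0; heap: [0-2 ALLOC][3-5 FREE][6-10 ALLOC][11-35 FREE]
Op 4: c = malloc(2) -> c = 3; heap: [0-2 ALLOC][3-4 ALLOC][5-5 FREE][6-10 ALLOC][11-35 FREE]
Free blocks: [1 25] total_free=26 largest=25 -> 100*(26-25)/26 = 100/26 ≈ 3.846 -> rounds to 4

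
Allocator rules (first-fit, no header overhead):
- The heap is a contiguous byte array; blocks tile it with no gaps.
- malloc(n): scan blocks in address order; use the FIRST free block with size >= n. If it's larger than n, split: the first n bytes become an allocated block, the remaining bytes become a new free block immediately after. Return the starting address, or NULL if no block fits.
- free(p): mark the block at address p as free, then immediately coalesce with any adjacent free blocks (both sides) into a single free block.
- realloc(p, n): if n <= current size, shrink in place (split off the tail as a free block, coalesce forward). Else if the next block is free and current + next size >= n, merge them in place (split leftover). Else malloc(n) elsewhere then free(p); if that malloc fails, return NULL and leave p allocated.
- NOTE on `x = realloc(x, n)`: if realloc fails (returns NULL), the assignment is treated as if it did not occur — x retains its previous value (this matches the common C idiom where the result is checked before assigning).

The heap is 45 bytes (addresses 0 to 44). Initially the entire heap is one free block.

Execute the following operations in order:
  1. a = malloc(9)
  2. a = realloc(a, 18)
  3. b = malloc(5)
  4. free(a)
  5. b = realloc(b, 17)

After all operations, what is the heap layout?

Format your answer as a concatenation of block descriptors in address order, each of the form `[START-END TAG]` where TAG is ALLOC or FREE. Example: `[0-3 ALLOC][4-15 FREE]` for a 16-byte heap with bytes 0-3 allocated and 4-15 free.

Answer: [0-17 FREE][18-34 ALLOC][35-44 FREE]

Derivation:
Op 1: a = malloc(9) -> a = 0; heap: [0-8 ALLOC][9-44 FREE]
Op 2: a = realloc(a, 18) -> a = 0; heap: [0-17 ALLOC][18-44 FREE]
Op 3: b = malloc(5) -> b = 18; heap: [0-17 ALLOC][18-22 ALLOC][23-44 FREE]
Op 4: free(a) -> (freed a); heap: [0-17 FREE][18-22 ALLOC][23-44 FREE]
Op 5: b = realloc(b, 17) -> b = 18; heap: [0-17 FREE][18-34 ALLOC][35-44 FREE]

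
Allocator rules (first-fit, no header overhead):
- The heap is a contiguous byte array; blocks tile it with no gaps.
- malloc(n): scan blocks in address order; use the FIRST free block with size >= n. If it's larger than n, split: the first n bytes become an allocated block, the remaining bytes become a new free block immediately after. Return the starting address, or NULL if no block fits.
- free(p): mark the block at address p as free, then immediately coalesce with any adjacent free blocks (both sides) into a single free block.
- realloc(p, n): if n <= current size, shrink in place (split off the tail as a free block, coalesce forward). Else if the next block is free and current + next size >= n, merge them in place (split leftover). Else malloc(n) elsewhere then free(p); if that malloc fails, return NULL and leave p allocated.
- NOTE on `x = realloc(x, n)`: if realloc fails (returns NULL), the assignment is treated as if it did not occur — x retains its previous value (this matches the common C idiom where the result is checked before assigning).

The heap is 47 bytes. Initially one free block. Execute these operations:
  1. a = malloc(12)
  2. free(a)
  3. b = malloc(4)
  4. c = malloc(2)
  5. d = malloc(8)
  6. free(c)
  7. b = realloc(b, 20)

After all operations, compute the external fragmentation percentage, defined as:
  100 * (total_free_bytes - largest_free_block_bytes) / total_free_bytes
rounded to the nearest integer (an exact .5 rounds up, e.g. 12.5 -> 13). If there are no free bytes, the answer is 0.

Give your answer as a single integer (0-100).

Op 1: a = malloc(12) -> a = 0; heap: [0-11 ALLOC][12-46 FREE]
Op 2: free(a) -> (freed a); heap: [0-46 FREE]
Op 3: b = malloc(4) -> b = 0; heap: [0-3 ALLOC][4-46 FREE]
Op 4: c = malloc(2) -> c = 4; heap: [0-3 ALLOC][4-5 ALLOC][6-46 FREE]
Op 5: d = malloc(8) -> d = 6; heap: [0-3 ALLOC][4-5 ALLOC][6-13 ALLOC][14-46 FREE]
Op 6: free(c) -> (freed c); heap: [0-3 ALLOC][4-5 FREE][6-13 ALLOC][14-46 FREE]
Op 7: b = realloc(b, 20) -> b = 14; heap: [0-5 FREE][6-13 ALLOC][14-33 ALLOC][34-46 FREE]
Free blocks: [6 13] total_free=19 largest=13 -> 100*(19-13)/19 = 600/19 ≈ 31.579 -> rounds to 32

Answer: 32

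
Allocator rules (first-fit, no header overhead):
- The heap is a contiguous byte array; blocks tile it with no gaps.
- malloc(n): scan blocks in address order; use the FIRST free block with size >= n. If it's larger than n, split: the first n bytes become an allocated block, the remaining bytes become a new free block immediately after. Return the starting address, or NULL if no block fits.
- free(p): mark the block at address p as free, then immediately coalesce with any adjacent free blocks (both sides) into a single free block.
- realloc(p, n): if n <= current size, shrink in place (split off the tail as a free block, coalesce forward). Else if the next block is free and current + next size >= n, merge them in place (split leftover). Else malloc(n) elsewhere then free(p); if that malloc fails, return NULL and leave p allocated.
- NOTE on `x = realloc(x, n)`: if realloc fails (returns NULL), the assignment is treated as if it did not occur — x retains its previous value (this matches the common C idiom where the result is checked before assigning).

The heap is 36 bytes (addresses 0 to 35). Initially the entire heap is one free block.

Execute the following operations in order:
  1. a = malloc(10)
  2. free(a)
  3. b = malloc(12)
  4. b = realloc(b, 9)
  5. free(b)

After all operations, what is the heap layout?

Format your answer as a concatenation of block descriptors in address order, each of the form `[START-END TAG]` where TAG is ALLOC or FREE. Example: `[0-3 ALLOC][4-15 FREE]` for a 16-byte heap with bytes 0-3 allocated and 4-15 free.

Op 1: a = malloc(10) -> a = 0; heap: [0-9 ALLOC][10-35 FREE]
Op 2: free(a) -> (freed a); heap: [0-35 FREE]
Op 3: b = malloc(12) -> b = 0; heap: [0-11 ALLOC][12-35 FREE]
Op 4: b = realloc(b, 9) -> b = 0; heap: [0-8 ALLOC][9-35 FREE]
Op 5: free(b) -> (freed b); heap: [0-35 FREE]

Answer: [0-35 FREE]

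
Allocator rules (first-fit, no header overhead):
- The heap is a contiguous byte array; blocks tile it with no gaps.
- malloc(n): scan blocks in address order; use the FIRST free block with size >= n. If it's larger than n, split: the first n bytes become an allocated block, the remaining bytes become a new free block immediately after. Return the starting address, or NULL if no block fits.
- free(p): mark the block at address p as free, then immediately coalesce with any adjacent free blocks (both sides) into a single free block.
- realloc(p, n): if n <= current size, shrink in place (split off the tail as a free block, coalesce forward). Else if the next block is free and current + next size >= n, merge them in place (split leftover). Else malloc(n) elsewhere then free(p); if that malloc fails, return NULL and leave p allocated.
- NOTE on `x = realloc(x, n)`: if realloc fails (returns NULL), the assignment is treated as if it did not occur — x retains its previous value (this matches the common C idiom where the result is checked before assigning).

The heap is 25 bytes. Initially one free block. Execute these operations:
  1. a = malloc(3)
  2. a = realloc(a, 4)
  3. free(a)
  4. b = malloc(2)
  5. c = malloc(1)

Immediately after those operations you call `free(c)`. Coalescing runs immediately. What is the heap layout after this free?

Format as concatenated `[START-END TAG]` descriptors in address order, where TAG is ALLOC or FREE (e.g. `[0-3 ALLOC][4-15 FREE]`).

Answer: [0-1 ALLOC][2-24 FREE]

Derivation:
Op 1: a = malloc(3) -> a = 0; heap: [0-2 ALLOC][3-24 FREE]
Op 2: a = realloc(a, 4) -> a = 0; heap: [0-3 ALLOC][4-24 FREE]
Op 3: free(a) -> (freed a); heap: [0-24 FREE]
Op 4: b = malloc(2) -> b = 0; heap: [0-1 ALLOC][2-24 FREE]
Op 5: c = malloc(1) -> c = 2; heap: [0-1 ALLOC][2-2 ALLOC][3-24 FREE]
free(c): c = 2 -> block [2-2 ALLOC]; mark free, coalesce with adjacent free neighbors -> [0-1 ALLOC][2-24 FREE]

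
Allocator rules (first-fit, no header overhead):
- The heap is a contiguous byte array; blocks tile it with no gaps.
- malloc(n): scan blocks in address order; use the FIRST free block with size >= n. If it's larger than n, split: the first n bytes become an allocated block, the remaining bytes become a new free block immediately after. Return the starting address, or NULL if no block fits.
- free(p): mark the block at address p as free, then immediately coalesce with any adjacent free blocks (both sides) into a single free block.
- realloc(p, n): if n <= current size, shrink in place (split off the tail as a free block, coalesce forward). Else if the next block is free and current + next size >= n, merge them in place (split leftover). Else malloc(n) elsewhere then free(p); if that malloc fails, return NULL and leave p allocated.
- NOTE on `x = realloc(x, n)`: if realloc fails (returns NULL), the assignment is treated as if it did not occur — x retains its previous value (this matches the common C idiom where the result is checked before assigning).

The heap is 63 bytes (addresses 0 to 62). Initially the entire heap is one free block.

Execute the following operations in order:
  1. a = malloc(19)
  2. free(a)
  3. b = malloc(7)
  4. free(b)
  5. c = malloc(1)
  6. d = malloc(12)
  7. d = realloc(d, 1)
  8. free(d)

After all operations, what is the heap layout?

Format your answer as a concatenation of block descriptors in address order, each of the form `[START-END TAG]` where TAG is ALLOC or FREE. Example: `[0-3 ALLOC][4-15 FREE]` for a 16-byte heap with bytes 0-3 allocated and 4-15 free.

Answer: [0-0 ALLOC][1-62 FREE]

Derivation:
Op 1: a = malloc(19) -> a = 0; heap: [0-18 ALLOC][19-62 FREE]
Op 2: free(a) -> (freed a); heap: [0-62 FREE]
Op 3: b = malloc(7) -> b = 0; heap: [0-6 ALLOC][7-62 FREE]
Op 4: free(b) -> (freed b); heap: [0-62 FREE]
Op 5: c = malloc(1) -> c = 0; heap: [0-0 ALLOC][1-62 FREE]
Op 6: d = malloc(12) -> d = 1; heap: [0-0 ALLOC][1-12 ALLOC][13-62 FREE]
Op 7: d = realloc(d, 1) -> d = 1; heap: [0-0 ALLOC][1-1 ALLOC][2-62 FREE]
Op 8: free(d) -> (freed d); heap: [0-0 ALLOC][1-62 FREE]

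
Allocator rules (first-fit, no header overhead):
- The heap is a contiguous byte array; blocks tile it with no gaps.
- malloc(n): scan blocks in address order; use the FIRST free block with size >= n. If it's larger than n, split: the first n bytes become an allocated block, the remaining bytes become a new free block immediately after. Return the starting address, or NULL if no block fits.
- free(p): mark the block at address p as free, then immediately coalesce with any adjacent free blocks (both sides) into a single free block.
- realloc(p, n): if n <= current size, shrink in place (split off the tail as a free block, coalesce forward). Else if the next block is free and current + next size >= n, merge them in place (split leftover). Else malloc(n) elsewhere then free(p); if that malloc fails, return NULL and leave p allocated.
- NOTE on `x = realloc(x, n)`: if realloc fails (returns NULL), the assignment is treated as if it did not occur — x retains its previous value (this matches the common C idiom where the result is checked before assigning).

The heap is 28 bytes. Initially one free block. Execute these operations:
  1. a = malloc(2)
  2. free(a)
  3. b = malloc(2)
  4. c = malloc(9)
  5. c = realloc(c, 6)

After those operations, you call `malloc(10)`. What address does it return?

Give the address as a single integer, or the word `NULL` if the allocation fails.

Answer: 8

Derivation:
Op 1: a = malloc(2) -> a = 0; heap: [0-1 ALLOC][2-27 FREE]
Op 2: free(a) -> (freed a); heap: [0-27 FREE]
Op 3: b = malloc(2) -> b = 0; heap: [0-1 ALLOC][2-27 FREE]
Op 4: c = malloc(9) -> c = 2; heap: [0-1 ALLOC][2-10 ALLOC][11-27 FREE]
Op 5: c = realloc(c, 6) -> c = 2; heap: [0-1 ALLOC][2-7 ALLOC][8-27 FREE]
malloc(10): first-fit scan over [0-1 ALLOC][2-7 ALLOC][8-27 FREE] -> 8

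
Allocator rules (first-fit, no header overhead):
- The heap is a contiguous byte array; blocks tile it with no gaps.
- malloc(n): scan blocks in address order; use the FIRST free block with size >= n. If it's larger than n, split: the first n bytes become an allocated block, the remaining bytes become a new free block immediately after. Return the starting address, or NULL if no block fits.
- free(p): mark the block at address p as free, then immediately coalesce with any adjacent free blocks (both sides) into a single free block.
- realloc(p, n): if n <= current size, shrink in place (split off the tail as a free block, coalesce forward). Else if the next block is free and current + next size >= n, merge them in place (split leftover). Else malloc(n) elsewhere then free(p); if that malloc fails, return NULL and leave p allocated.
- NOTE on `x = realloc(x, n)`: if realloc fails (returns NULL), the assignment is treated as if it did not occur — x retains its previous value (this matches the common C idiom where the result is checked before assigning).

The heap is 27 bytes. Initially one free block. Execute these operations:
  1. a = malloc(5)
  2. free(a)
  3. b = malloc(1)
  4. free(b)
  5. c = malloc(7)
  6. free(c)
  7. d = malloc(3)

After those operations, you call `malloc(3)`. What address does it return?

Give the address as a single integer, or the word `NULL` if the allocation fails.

Answer: 3

Derivation:
Op 1: a = malloc(5) -> a = 0; heap: [0-4 ALLOC][5-26 FREE]
Op 2: free(a) -> (freed a); heap: [0-26 FREE]
Op 3: b = malloc(1) -> b = 0; heap: [0-0 ALLOC][1-26 FREE]
Op 4: free(b) -> (freed b); heap: [0-26 FREE]
Op 5: c = malloc(7) -> c = 0; heap: [0-6 ALLOC][7-26 FREE]
Op 6: free(c) -> (freed c); heap: [0-26 FREE]
Op 7: d = malloc(3) -> d = 0; heap: [0-2 ALLOC][3-26 FREE]
malloc(3): first-fit scan over [0-2 ALLOC][3-26 FREE] -> 3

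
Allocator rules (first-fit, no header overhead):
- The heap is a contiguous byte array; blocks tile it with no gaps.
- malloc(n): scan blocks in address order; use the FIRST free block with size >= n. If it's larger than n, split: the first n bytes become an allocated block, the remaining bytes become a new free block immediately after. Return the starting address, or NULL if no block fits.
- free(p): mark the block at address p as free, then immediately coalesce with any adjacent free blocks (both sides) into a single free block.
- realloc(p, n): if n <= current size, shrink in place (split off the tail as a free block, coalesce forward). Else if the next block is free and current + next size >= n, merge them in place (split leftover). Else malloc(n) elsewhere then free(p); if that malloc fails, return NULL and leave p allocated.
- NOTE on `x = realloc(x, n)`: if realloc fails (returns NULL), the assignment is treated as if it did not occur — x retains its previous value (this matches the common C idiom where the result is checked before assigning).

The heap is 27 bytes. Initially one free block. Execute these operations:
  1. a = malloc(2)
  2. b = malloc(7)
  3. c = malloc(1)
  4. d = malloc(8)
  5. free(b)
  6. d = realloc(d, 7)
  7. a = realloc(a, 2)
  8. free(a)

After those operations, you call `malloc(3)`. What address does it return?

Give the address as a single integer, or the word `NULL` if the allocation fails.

Op 1: a = malloc(2) -> a = 0; heap: [0-1 ALLOC][2-26 FREE]
Op 2: b = malloc(7) -> b = 2; heap: [0-1 ALLOC][2-8 ALLOC][9-26 FREE]
Op 3: c = malloc(1) -> c = 9; heap: [0-1 ALLOC][2-8 ALLOC][9-9 ALLOC][10-26 FREE]
Op 4: d = malloc(8) -> d = 10; heap: [0-1 ALLOC][2-8 ALLOC][9-9 ALLOC][10-17 ALLOC][18-26 FREE]
Op 5: free(b) -> (freed b); heap: [0-1 ALLOC][2-8 FREE][9-9 ALLOC][10-17 ALLOC][18-26 FREE]
Op 6: d = realloc(d, 7) -> d = 10; heap: [0-1 ALLOC][2-8 FREE][9-9 ALLOC][10-16 ALLOC][17-26 FREE]
Op 7: a = realloc(a, 2) -> a = 0; heap: [0-1 ALLOC][2-8 FREE][9-9 ALLOC][10-16 ALLOC][17-26 FREE]
Op 8: free(a) -> (freed a); heap: [0-8 FREE][9-9 ALLOC][10-16 ALLOC][17-26 FREE]
malloc(3): first-fit scan over [0-8 FREE][9-9 ALLOC][10-16 ALLOC][17-26 FREE] -> 0

Answer: 0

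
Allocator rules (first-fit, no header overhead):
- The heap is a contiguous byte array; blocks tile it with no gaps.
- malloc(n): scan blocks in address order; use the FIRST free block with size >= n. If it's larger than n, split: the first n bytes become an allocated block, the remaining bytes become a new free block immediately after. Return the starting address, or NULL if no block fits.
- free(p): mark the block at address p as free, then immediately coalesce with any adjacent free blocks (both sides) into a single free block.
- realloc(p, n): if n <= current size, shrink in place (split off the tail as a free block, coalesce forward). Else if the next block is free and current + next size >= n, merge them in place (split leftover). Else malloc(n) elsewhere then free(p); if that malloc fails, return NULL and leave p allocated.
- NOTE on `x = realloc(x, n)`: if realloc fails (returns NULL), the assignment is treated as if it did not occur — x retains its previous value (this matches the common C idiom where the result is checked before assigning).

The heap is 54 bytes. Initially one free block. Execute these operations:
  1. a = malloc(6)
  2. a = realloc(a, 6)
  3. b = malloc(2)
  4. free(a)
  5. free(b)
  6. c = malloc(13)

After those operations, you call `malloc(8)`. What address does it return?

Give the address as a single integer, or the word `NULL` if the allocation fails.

Answer: 13

Derivation:
Op 1: a = malloc(6) -> a = 0; heap: [0-5 ALLOC][6-53 FREE]
Op 2: a = realloc(a, 6) -> a = 0; heap: [0-5 ALLOC][6-53 FREE]
Op 3: b = malloc(2) -> b = 6; heap: [0-5 ALLOC][6-7 ALLOC][8-53 FREE]
Op 4: free(a) -> (freed a); heap: [0-5 FREE][6-7 ALLOC][8-53 FREE]
Op 5: free(b) -> (freed b); heap: [0-53 FREE]
Op 6: c = malloc(13) -> c = 0; heap: [0-12 ALLOC][13-53 FREE]
malloc(8): first-fit scan over [0-12 ALLOC][13-53 FREE] -> 13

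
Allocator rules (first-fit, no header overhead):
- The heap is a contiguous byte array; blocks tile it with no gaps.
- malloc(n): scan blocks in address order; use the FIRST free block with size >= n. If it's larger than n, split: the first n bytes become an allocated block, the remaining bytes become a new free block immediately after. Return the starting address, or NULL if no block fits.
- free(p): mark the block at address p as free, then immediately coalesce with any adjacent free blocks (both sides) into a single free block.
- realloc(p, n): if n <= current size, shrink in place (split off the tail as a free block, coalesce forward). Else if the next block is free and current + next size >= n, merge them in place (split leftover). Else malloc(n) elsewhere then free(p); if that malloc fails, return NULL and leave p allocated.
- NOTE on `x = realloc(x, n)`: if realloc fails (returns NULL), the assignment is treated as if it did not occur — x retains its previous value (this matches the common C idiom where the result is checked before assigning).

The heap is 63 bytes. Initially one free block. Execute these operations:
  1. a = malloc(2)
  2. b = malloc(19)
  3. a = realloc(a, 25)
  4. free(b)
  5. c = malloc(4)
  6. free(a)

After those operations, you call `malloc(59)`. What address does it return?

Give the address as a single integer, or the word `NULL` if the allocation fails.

Op 1: a = malloc(2) -> a = 0; heap: [0-1 ALLOC][2-62 FREE]
Op 2: b = malloc(19) -> b = 2; heap: [0-1 ALLOC][2-20 ALLOC][21-62 FREE]
Op 3: a = realloc(a, 25) -> a = 21; heap: [0-1 FREE][2-20 ALLOC][21-45 ALLOC][46-62 FREE]
Op 4: free(b) -> (freed b); heap: [0-20 FREE][21-45 ALLOC][46-62 FREE]
Op 5: c = malloc(4) -> c = 0; heap: [0-3 ALLOC][4-20 FREE][21-45 ALLOC][46-62 FREE]
Op 6: free(a) -> (freed a); heap: [0-3 ALLOC][4-62 FREE]
malloc(59): first-fit scan over [0-3 ALLOC][4-62 FREE] -> 4

Answer: 4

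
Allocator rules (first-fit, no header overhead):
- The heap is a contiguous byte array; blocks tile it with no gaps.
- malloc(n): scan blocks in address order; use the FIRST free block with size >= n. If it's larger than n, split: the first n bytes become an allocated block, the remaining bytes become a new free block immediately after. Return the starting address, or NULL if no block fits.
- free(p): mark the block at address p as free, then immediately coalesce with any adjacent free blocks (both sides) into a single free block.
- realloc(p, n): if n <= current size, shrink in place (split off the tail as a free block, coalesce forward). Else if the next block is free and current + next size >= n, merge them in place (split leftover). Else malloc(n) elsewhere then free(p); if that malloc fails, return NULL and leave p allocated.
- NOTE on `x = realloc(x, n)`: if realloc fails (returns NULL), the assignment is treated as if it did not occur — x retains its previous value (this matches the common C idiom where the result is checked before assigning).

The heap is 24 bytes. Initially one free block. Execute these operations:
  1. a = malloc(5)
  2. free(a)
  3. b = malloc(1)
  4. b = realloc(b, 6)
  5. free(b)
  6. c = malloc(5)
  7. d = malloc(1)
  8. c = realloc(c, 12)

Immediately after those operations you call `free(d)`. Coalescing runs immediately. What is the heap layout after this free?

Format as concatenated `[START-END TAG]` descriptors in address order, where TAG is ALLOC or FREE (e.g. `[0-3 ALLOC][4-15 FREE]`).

Op 1: a = malloc(5) -> a = 0; heap: [0-4 ALLOC][5-23 FREE]
Op 2: free(a) -> (freed a); heap: [0-23 FREE]
Op 3: b = malloc(1) -> b = 0; heap: [0-0 ALLOC][1-23 FREE]
Op 4: b = realloc(b, 6) -> b = 0; heap: [0-5 ALLOC][6-23 FREE]
Op 5: free(b) -> (freed b); heap: [0-23 FREE]
Op 6: c = malloc(5) -> c = 0; heap: [0-4 ALLOC][5-23 FREE]
Op 7: d = malloc(1) -> d = 5; heap: [0-4 ALLOC][5-5 ALLOC][6-23 FREE]
Op 8: c = realloc(c, 12) -> c = 6; heap: [0-4 FREE][5-5 ALLOC][6-17 ALLOC][18-23 FREE]
free(d): d = 5 -> block [5-5 ALLOC]; mark free, coalesce with adjacent free neighbors -> [0-5 FREE][6-17 ALLOC][18-23 FREE]

Answer: [0-5 FREE][6-17 ALLOC][18-23 FREE]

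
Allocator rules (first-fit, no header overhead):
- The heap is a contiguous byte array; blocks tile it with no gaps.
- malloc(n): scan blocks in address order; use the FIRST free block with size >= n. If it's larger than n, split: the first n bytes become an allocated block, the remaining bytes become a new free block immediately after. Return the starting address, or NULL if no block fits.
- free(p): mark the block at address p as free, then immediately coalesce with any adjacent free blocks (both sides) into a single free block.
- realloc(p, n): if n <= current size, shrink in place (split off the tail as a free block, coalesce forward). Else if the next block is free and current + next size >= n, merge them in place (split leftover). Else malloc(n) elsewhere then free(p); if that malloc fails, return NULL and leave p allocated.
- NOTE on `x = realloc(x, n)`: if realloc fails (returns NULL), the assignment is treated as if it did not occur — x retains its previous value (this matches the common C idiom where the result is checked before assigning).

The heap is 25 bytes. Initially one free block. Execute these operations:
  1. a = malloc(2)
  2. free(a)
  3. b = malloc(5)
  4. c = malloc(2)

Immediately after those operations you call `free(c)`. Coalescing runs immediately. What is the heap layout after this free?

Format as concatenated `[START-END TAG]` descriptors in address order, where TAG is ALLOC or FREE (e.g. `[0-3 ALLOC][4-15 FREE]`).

Answer: [0-4 ALLOC][5-24 FREE]

Derivation:
Op 1: a = malloc(2) -> a = 0; heap: [0-1 ALLOC][2-24 FREE]
Op 2: free(a) -> (freed a); heap: [0-24 FREE]
Op 3: b = malloc(5) -> b = 0; heap: [0-4 ALLOC][5-24 FREE]
Op 4: c = malloc(2) -> c = 5; heap: [0-4 ALLOC][5-6 ALLOC][7-24 FREE]
free(c): c = 5 -> block [5-6 ALLOC]; mark free, coalesce with adjacent free neighbors -> [0-4 ALLOC][5-24 FREE]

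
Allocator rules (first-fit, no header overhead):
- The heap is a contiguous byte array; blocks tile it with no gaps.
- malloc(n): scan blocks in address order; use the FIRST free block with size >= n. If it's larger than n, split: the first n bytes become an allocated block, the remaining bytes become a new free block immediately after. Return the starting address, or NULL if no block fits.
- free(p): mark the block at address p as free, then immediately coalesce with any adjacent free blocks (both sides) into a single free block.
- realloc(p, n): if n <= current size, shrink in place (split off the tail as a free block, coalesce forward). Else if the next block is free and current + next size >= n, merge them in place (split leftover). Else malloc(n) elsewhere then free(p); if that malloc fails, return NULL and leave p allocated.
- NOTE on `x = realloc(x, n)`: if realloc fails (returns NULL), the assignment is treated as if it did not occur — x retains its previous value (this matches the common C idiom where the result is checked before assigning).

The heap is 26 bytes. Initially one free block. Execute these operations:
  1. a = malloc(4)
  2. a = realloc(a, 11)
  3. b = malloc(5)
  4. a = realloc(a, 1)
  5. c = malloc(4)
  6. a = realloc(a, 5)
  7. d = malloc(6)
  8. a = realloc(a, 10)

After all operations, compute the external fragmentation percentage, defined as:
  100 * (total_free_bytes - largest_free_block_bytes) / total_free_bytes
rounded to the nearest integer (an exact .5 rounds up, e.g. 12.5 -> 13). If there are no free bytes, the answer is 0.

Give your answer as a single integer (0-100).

Op 1: a = malloc(4) -> a = 0; heap: [0-3 ALLOC][4-25 FREE]
Op 2: a = realloc(a, 11) -> a = 0; heap: [0-10 ALLOC][11-25 FREE]
Op 3: b = malloc(5) -> b = 11; heap: [0-10 ALLOC][11-15 ALLOC][16-25 FREE]
Op 4: a = realloc(a, 1) -> a = 0; heap: [0-0 ALLOC][1-10 FREE][11-15 ALLOC][16-25 FREE]
Op 5: c = malloc(4) -> c = 1; heap: [0-0 ALLOC][1-4 ALLOC][5-10 FREE][11-15 ALLOC][16-25 FREE]
Op 6: a = realloc(a, 5) -> a = 5; heap: [0-0 FREE][1-4 ALLOC][5-9 ALLOC][10-10 FREE][11-15 ALLOC][16-25 FREE]
Op 7: d = malloc(6) -> d = 16; heap: [0-0 FREE][1-4 ALLOC][5-9 ALLOC][10-10 FREE][11-15 ALLOC][16-21 ALLOC][22-25 FREE]
Op 8: a = realloc(a, 10) -> NULL (a unchanged); heap: [0-0 FREE][1-4 ALLOC][5-9 ALLOC][10-10 FREE][11-15 ALLOC][16-21 ALLOC][22-25 FREE]
Free blocks: [1 1 4] total_free=6 largest=4 -> 100*(6-4)/6 = 200/6 ≈ 33.333 -> rounds to 33

Answer: 33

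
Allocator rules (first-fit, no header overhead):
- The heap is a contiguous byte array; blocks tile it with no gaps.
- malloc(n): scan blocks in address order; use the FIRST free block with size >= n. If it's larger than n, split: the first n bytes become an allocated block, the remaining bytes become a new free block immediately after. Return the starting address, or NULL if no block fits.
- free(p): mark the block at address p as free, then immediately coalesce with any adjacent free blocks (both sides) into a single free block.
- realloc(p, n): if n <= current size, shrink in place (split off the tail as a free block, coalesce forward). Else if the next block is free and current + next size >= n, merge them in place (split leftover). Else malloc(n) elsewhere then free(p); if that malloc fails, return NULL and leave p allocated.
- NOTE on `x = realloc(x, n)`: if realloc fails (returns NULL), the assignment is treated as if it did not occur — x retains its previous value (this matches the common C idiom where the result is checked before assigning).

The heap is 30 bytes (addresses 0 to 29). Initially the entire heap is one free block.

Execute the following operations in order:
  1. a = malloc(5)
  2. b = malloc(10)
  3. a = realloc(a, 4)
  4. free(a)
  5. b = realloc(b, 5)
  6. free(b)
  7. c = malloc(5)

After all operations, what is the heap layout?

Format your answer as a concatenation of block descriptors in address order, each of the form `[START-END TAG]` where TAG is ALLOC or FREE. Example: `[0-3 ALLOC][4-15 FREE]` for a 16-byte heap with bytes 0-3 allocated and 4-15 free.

Answer: [0-4 ALLOC][5-29 FREE]

Derivation:
Op 1: a = malloc(5) -> a = 0; heap: [0-4 ALLOC][5-29 FREE]
Op 2: b = malloc(10) -> b = 5; heap: [0-4 ALLOC][5-14 ALLOC][15-29 FREE]
Op 3: a = realloc(a, 4) -> a = 0; heap: [0-3 ALLOC][4-4 FREE][5-14 ALLOC][15-29 FREE]
Op 4: free(a) -> (freed a); heap: [0-4 FREE][5-14 ALLOC][15-29 FREE]
Op 5: b = realloc(b, 5) -> b = 5; heap: [0-4 FREE][5-9 ALLOC][10-29 FREE]
Op 6: free(b) -> (freed b); heap: [0-29 FREE]
Op 7: c = malloc(5) -> c = 0; heap: [0-4 ALLOC][5-29 FREE]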